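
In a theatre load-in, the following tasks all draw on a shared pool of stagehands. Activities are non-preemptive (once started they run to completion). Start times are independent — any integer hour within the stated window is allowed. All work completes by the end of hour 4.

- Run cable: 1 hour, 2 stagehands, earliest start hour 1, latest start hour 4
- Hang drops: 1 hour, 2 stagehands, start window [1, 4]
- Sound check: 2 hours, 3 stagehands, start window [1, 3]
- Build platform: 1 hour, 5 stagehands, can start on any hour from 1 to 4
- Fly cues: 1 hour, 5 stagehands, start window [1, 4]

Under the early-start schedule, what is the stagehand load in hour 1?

17

At early start, hour 1 has: Run cable, Hang drops, Sound check, Build platform, Fly cues.
Demand: 2 + 2 + 3 + 5 + 5 = 17.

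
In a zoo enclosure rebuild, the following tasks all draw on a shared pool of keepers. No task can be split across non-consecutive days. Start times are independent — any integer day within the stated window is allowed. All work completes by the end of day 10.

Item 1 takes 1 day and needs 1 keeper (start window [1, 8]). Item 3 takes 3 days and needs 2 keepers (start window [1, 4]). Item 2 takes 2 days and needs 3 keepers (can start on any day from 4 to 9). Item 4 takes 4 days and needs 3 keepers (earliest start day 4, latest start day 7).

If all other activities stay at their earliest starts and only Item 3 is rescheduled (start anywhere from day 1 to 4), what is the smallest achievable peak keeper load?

6

Item 3@1: d1:3  d2:2  d3:2  d4:6  d5:6  d6:3  d7:3  d8:0  d9:0  d10:0 → peak 6
Item 3@2: d1:1  d2:2  d3:2  d4:8  d5:6  d6:3  d7:3  d8:0  d9:0  d10:0 → peak 8
Item 3@3: d1:1  d2:0  d3:2  d4:8  d5:8  d6:3  d7:3  d8:0  d9:0  d10:0 → peak 8
Item 3@4: d1:1  d2:0  d3:0  d4:8  d5:8  d6:5  d7:3  d8:0  d9:0  d10:0 → peak 8
Best is Item 3@1, peak 6.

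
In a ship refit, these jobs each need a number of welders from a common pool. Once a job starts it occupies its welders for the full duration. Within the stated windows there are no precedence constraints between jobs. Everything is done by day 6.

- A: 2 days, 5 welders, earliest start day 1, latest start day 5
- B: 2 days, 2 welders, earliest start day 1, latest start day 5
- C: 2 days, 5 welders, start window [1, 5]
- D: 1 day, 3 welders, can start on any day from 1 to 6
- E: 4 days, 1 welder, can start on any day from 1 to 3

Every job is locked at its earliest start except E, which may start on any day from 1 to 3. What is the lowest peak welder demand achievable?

15

E@1: d1:16  d2:13  d3:1  d4:1  d5:0  d6:0 → peak 16
E@2: d1:15  d2:13  d3:1  d4:1  d5:1  d6:0 → peak 15
E@3: d1:15  d2:12  d3:1  d4:1  d5:1  d6:1 → peak 15
Best is E@2, peak 15.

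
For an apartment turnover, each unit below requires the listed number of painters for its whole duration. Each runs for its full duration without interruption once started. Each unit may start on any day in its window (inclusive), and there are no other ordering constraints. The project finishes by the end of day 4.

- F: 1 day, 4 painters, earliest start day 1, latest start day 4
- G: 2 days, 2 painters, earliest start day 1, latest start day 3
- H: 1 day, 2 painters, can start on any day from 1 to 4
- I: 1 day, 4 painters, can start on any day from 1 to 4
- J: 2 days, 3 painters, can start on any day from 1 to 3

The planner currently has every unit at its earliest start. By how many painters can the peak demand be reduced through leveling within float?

Early-start peak: d1:15  d2:5  d3:0  d4:0 ⇒ 15.
Leveled (F@1, G@1, H@3, I@2, J@3): d1:6  d2:6  d3:5  d4:3 ⇒ 6.
Reduction 15 − 6 = 9.

9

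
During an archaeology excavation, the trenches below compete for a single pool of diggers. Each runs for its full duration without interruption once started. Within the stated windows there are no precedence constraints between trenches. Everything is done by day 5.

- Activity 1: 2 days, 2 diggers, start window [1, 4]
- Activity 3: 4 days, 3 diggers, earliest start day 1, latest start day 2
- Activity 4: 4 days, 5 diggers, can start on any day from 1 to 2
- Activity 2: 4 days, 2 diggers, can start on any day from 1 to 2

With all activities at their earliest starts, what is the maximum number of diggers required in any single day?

12

Early-start schedule: Activity 1@1, Activity 3@1, Activity 4@1, Activity 2@1.
Load per day: day 1: 12, day 2: 12, day 3: 10, day 4: 10, day 5: 0.
Peak is 12.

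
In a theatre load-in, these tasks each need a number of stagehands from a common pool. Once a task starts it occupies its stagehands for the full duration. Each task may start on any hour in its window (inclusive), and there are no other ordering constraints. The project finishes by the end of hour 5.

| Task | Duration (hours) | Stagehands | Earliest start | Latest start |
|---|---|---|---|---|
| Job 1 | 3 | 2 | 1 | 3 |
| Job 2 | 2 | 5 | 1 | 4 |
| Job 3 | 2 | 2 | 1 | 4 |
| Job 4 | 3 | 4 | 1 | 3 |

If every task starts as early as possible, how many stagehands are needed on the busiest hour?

Early-start schedule: Job 1@1, Job 2@1, Job 3@1, Job 4@1.
Load per hour: hour 1: 13, hour 2: 13, hour 3: 6, hour 4: 0, hour 5: 0.
Peak is 13.

13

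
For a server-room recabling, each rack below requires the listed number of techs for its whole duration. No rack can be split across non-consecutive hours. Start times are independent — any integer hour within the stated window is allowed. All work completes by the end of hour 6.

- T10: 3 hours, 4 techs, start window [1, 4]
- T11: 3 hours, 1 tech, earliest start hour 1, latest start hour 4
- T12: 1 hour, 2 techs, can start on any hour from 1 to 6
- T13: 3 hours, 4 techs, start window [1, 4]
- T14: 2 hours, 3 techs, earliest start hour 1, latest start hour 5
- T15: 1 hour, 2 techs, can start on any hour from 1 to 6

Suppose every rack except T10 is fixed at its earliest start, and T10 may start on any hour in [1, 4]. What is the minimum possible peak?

12

T10@1: h1:16  h2:12  h3:9  h4:0  h5:0  h6:0 → peak 16
T10@2: h1:12  h2:12  h3:9  h4:4  h5:0  h6:0 → peak 12
T10@3: h1:12  h2:8  h3:9  h4:4  h5:4  h6:0 → peak 12
T10@4: h1:12  h2:8  h3:5  h4:4  h5:4  h6:4 → peak 12
Best is T10@2, peak 12.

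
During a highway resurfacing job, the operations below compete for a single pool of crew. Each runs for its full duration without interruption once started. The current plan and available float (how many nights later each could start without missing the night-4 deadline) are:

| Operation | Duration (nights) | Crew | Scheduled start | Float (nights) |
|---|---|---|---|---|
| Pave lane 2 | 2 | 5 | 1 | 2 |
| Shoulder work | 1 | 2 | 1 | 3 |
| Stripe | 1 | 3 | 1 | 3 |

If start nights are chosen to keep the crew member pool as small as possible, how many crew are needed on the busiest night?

Early-start (Pave lane 2@1, Shoulder work@1, Stripe@1) gives peak 10: n1:10  n2:5  n3:0  n4:0.
Shift Shoulder work→3, Stripe→3.
Schedule Pave lane 2@1, Shoulder work@3, Stripe@3: n1:5  n2:5  n3:5  n4:0 — peak 5.

5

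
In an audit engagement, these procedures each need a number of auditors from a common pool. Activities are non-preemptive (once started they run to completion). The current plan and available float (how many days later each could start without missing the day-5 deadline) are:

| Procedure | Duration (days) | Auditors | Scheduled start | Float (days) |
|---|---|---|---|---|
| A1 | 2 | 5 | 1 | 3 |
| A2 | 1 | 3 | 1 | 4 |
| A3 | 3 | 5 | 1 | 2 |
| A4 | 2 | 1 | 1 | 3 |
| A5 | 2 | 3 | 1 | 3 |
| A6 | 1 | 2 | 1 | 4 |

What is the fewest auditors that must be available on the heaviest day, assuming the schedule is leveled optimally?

8

Early-start (A1@1, A2@1, A3@1, A4@1, A5@1, A6@1) gives peak 19: d1:19  d2:14  d3:5  d4:0  d5:0.
Shift A3→3, A4→2, A5→4, A6→2.
Schedule A1@1, A2@1, A3@3, A4@2, A5@4, A6@2: d1:8  d2:8  d3:6  d4:8  d5:8 — peak 8.
Total auditor-days = 38 over 5 days ⇒ peak ≥ ⌈38/5⌉ = 8, so 8 is optimal.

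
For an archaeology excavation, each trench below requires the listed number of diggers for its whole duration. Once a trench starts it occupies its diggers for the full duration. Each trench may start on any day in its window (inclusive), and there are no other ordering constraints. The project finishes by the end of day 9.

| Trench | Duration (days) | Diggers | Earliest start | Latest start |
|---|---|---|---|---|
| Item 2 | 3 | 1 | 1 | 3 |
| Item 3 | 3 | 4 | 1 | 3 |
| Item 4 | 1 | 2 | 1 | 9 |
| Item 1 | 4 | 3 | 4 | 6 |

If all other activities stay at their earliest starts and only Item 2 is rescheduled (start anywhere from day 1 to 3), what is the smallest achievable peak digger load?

6

Item 2@1: d1:7  d2:5  d3:5  d4:3  d5:3  d6:3  d7:3  d8:0  d9:0 → peak 7
Item 2@2: d1:6  d2:5  d3:5  d4:4  d5:3  d6:3  d7:3  d8:0  d9:0 → peak 6
Item 2@3: d1:6  d2:4  d3:5  d4:4  d5:4  d6:3  d7:3  d8:0  d9:0 → peak 6
Best is Item 2@2, peak 6.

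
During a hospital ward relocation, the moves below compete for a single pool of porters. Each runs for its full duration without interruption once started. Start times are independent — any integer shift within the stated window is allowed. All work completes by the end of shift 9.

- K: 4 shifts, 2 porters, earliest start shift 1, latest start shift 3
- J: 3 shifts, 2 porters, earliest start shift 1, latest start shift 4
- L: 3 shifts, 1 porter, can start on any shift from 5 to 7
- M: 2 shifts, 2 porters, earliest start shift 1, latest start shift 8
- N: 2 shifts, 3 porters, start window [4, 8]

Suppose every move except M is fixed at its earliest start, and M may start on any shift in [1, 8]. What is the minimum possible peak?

5

M@1: s1:6  s2:6  s3:4  s4:5  s5:4  s6:1  s7:1  s8:0  s9:0 → peak 6
M@2: s1:4  s2:6  s3:6  s4:5  s5:4  s6:1  s7:1  s8:0  s9:0 → peak 6
M@3: s1:4  s2:4  s3:6  s4:7  s5:4  s6:1  s7:1  s8:0  s9:0 → peak 7
M@4: s1:4  s2:4  s3:4  s4:7  s5:6  s6:1  s7:1  s8:0  s9:0 → peak 7
M@5: s1:4  s2:4  s3:4  s4:5  s5:6  s6:3  s7:1  s8:0  s9:0 → peak 6
M@6: s1:4  s2:4  s3:4  s4:5  s5:4  s6:3  s7:3  s8:0  s9:0 → peak 5
M@7: s1:4  s2:4  s3:4  s4:5  s5:4  s6:1  s7:3  s8:2  s9:0 → peak 5
M@8: s1:4  s2:4  s3:4  s4:5  s5:4  s6:1  s7:1  s8:2  s9:2 → peak 5
Best is M@6, peak 5.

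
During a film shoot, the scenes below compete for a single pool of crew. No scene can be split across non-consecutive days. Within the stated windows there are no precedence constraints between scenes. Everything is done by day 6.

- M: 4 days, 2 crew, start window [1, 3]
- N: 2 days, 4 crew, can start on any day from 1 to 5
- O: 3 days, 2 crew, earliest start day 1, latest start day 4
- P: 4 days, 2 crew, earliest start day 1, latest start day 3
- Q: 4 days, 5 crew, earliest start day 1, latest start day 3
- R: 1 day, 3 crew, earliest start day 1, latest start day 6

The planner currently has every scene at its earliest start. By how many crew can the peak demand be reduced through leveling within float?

7

Early-start peak: d1:18  d2:15  d3:11  d4:9  d5:0  d6:0 ⇒ 18.
Leveled (M@1, N@1, O@1, P@1, Q@3, R@5): d1:10  d2:10  d3:11  d4:9  d5:8  d6:5 ⇒ 11.
Reduction 18 − 11 = 7.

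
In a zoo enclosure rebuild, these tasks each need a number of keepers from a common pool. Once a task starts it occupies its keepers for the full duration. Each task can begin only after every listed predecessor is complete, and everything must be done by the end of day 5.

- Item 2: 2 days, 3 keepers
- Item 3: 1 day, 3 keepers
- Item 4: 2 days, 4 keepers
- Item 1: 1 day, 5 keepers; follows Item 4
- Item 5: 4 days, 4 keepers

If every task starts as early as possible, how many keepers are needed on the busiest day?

14

Early-start schedule: Item 2@1, Item 3@1, Item 4@1, Item 1@3, Item 5@1.
Load per day: day 1: 14, day 2: 11, day 3: 9, day 4: 4, day 5: 0.
Peak is 14.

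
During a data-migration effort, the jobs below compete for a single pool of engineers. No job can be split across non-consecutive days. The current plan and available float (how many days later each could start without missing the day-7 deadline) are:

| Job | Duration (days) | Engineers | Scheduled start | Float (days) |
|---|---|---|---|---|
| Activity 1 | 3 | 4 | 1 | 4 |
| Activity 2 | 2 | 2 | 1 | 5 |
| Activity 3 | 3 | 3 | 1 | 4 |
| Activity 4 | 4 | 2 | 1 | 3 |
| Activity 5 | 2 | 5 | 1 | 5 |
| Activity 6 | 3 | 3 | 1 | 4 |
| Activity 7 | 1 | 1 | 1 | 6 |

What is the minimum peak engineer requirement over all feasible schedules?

Early-start (Activity 1@1, Activity 2@1, Activity 3@1, Activity 4@1, Activity 5@1, Activity 6@1, Activity 7@1) gives peak 20: d1:20  d2:19  d3:12  d4:2  d5:0  d6:0  d7:0.
Shift Activity 3→3, Activity 5→6, Activity 6→4.
Schedule Activity 1@1, Activity 2@1, Activity 3@3, Activity 4@1, Activity 5@6, Activity 6@4, Activity 7@1: d1:9  d2:8  d3:9  d4:8  d5:6  d6:8  d7:5 — peak 9.

9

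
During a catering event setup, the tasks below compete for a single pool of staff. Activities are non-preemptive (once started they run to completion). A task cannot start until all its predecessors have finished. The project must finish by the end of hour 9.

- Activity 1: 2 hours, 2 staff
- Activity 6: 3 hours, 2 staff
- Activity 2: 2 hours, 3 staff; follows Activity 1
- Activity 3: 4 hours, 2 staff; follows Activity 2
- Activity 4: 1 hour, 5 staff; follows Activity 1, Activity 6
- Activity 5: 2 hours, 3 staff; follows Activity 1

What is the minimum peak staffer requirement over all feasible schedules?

Early-start (Activity 1@1, Activity 6@1, Activity 2@3, Activity 3@5, Activity 4@4, Activity 5@3) gives peak 11: h1:4  h2:4  h3:8  h4:11  h5:2  h6:2  h7:2  h8:2  h9:0.
Shift Activity 4→9, Activity 5→5.
Schedule Activity 1@1, Activity 6@1, Activity 2@3, Activity 3@5, Activity 4@9, Activity 5@5: h1:4  h2:4  h3:5  h4:3  h5:5  h6:5  h7:2  h8:2  h9:5 — peak 5.

5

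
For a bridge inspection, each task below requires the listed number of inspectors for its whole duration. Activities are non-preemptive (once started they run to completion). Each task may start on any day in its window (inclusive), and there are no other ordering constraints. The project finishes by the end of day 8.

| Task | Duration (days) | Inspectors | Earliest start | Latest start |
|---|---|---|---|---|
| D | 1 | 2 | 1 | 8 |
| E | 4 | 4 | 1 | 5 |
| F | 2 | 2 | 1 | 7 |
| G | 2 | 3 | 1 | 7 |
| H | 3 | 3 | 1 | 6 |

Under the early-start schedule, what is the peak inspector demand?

14

Early-start schedule: D@1, E@1, F@1, G@1, H@1.
Load per day: day 1: 14, day 2: 12, day 3: 7, day 4: 4, day 5: 0, day 6: 0, day 7: 0, day 8: 0.
Peak is 14.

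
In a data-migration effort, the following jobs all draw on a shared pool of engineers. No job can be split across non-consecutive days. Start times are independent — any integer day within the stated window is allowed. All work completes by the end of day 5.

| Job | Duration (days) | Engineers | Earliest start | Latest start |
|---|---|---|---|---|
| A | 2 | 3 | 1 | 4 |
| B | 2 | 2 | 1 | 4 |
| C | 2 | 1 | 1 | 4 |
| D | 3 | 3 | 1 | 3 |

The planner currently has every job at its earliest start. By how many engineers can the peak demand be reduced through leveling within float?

4

Early-start peak: d1:9  d2:9  d3:3  d4:0  d5:0 ⇒ 9.
Leveled (A@1, B@1, C@3, D@3): d1:5  d2:5  d3:4  d4:4  d5:3 ⇒ 5.
Reduction 9 − 5 = 4.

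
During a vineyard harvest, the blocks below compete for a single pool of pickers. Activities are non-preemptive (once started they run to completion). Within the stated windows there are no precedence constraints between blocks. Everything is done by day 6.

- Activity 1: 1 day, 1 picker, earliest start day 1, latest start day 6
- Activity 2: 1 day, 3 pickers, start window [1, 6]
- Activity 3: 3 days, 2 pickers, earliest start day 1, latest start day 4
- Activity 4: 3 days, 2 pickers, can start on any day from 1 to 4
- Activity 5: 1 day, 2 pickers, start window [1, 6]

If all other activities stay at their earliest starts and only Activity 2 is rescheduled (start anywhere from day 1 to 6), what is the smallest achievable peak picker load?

7

Activity 2@1: d1:10  d2:4  d3:4  d4:0  d5:0  d6:0 → peak 10
Activity 2@2: d1:7  d2:7  d3:4  d4:0  d5:0  d6:0 → peak 7
Activity 2@3: d1:7  d2:4  d3:7  d4:0  d5:0  d6:0 → peak 7
Activity 2@4: d1:7  d2:4  d3:4  d4:3  d5:0  d6:0 → peak 7
Activity 2@5: d1:7  d2:4  d3:4  d4:0  d5:3  d6:0 → peak 7
Activity 2@6: d1:7  d2:4  d3:4  d4:0  d5:0  d6:3 → peak 7
Best is Activity 2@2, peak 7.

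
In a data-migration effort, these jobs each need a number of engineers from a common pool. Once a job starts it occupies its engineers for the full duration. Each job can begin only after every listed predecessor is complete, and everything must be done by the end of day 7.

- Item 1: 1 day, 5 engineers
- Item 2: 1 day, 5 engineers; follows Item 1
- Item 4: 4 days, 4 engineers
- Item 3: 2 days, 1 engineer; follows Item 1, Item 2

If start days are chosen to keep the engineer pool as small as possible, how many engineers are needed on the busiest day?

Early-start (Item 1@1, Item 2@2, Item 4@1, Item 3@3) gives peak 9: d1:9  d2:9  d3:5  d4:5  d5:0  d6:0  d7:0.
Shift Item 4→3.
Schedule Item 1@1, Item 2@2, Item 4@3, Item 3@3: d1:5  d2:5  d3:5  d4:5  d5:4  d6:4  d7:0 — peak 5.

5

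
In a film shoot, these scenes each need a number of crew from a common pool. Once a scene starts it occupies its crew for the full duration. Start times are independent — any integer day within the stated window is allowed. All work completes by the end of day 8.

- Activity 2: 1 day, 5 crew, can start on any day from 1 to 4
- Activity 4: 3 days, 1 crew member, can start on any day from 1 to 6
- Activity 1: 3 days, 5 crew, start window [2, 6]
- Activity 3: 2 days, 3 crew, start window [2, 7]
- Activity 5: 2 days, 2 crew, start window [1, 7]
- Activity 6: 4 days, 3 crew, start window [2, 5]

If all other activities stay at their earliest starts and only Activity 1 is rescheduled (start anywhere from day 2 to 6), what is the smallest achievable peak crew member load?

Activity 1@2: d1:8  d2:14  d3:12  d4:8  d5:3  d6:0  d7:0  d8:0 → peak 14
Activity 1@3: d1:8  d2:9  d3:12  d4:8  d5:8  d6:0  d7:0  d8:0 → peak 12
Activity 1@4: d1:8  d2:9  d3:7  d4:8  d5:8  d6:5  d7:0  d8:0 → peak 9
Activity 1@5: d1:8  d2:9  d3:7  d4:3  d5:8  d6:5  d7:5  d8:0 → peak 9
Activity 1@6: d1:8  d2:9  d3:7  d4:3  d5:3  d6:5  d7:5  d8:5 → peak 9
Best is Activity 1@4, peak 9.

9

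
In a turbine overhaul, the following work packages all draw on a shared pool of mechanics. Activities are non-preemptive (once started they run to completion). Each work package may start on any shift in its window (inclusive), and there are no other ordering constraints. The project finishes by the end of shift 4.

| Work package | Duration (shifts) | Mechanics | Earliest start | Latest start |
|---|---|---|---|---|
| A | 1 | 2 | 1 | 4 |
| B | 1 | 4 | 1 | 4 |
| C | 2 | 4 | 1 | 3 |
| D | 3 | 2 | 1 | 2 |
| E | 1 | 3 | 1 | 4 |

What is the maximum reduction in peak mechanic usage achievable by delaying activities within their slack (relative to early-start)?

Early-start peak: s1:15  s2:6  s3:2  s4:0 ⇒ 15.
Leveled (A@1, B@1, C@2, D@2, E@4): s1:6  s2:6  s3:6  s4:5 ⇒ 6.
Reduction 15 − 6 = 9.

9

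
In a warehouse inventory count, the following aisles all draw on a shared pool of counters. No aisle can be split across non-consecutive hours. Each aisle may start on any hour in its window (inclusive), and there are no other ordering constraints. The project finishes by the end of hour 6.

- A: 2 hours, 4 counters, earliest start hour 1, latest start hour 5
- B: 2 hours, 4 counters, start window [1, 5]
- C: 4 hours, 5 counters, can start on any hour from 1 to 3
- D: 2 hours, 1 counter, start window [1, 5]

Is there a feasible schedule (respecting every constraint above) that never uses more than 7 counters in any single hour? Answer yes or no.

The minimum achievable peak is 8; 7 < 8, so no feasible schedule stays within the cap.

no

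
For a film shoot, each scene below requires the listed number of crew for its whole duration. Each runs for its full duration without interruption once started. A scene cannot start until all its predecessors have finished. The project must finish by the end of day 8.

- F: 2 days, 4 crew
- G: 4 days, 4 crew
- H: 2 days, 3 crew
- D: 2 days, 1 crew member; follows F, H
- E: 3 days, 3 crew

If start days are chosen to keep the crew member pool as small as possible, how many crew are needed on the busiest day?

Early-start (F@1, G@1, H@1, D@3, E@1) gives peak 14: d1:14  d2:14  d3:8  d4:5  d5:0  d6:0  d7:0  d8:0.
Shift G→3, E→5.
Schedule F@1, G@3, H@1, D@3, E@5: d1:7  d2:7  d3:5  d4:5  d5:7  d6:7  d7:3  d8:0 — peak 7.

7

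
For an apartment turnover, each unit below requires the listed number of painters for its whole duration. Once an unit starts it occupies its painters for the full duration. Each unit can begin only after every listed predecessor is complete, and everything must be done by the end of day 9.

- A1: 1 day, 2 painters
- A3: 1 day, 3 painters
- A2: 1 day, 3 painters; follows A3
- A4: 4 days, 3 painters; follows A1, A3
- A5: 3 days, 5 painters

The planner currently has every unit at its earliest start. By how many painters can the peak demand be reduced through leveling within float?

Early-start peak: d1:10  d2:11  d3:8  d4:3  d5:3  d6:0  d7:0  d8:0  d9:0 ⇒ 11.
Leveled (A1@1, A3@1, A2@2, A4@3, A5@7): d1:5  d2:3  d3:3  d4:3  d5:3  d6:3  d7:5  d8:5  d9:5 ⇒ 5.
Reduction 11 − 5 = 6.

6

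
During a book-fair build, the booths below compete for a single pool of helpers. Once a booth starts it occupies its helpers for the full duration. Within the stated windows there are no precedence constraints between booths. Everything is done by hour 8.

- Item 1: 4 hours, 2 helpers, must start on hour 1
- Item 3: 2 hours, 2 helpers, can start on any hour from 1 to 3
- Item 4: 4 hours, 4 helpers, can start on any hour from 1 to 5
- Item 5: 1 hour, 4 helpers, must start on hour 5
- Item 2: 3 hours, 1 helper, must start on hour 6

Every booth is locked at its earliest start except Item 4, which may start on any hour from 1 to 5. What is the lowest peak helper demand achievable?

8

Item 4@1: h1:8  h2:8  h3:6  h4:6  h5:4  h6:1  h7:1  h8:1 → peak 8
Item 4@2: h1:4  h2:8  h3:6  h4:6  h5:8  h6:1  h7:1  h8:1 → peak 8
Item 4@3: h1:4  h2:4  h3:6  h4:6  h5:8  h6:5  h7:1  h8:1 → peak 8
Item 4@4: h1:4  h2:4  h3:2  h4:6  h5:8  h6:5  h7:5  h8:1 → peak 8
Item 4@5: h1:4  h2:4  h3:2  h4:2  h5:8  h6:5  h7:5  h8:5 → peak 8
Best is Item 4@1, peak 8.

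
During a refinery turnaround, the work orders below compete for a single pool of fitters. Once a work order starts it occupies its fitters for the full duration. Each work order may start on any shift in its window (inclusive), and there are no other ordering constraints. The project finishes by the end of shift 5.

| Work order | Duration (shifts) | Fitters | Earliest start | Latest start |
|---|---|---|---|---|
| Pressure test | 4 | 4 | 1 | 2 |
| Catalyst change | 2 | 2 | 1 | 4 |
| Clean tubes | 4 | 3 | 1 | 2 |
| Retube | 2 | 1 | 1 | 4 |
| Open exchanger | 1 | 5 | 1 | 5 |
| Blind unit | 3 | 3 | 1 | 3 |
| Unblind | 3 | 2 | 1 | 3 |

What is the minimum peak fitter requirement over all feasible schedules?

Early-start (Pressure test@1, Catalyst change@1, Clean tubes@1, Retube@1, Open exchanger@1, Blind unit@1, Unblind@1) gives peak 20: s1:20  s2:15  s3:12  s4:7  s5:0.
Shift Open exchanger→5, Blind unit→3.
Schedule Pressure test@1, Catalyst change@1, Clean tubes@1, Retube@1, Open exchanger@5, Blind unit@3, Unblind@1: s1:12  s2:12  s3:12  s4:10  s5:8 — peak 12.

12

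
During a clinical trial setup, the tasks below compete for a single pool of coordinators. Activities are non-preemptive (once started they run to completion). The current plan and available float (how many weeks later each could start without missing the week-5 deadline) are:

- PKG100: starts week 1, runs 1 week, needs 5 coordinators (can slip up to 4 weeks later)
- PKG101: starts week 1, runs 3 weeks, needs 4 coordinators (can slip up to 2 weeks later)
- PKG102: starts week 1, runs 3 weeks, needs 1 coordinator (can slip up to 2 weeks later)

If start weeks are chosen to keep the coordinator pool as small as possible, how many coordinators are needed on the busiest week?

5

Early-start (PKG100@1, PKG101@1, PKG102@1) gives peak 10: w1:10  w2:5  w3:5  w4:0  w5:0.
Shift PKG101→2, PKG102→2.
Schedule PKG100@1, PKG101@2, PKG102@2: w1:5  w2:5  w3:5  w4:5  w5:0 — peak 5.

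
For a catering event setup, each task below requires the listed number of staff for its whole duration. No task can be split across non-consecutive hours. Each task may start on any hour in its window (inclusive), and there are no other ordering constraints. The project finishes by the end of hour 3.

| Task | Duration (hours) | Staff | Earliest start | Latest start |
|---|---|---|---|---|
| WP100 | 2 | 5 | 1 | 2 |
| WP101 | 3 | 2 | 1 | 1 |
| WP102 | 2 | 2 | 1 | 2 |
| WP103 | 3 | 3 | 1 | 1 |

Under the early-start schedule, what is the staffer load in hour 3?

5

At early start, hour 3 has: WP101, WP103.
Demand: 2 + 3 = 5.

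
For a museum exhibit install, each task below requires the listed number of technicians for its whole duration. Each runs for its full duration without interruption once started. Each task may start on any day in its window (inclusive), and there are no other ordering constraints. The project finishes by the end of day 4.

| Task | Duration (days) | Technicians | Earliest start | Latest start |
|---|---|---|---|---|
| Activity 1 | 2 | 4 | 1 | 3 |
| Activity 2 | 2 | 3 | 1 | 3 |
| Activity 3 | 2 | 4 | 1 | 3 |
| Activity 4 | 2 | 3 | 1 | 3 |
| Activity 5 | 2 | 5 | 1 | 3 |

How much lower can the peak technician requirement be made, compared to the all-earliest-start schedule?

9

Early-start peak: d1:19  d2:19  d3:0  d4:0 ⇒ 19.
Leveled (Activity 1@1, Activity 2@1, Activity 3@3, Activity 4@1, Activity 5@3): d1:10  d2:10  d3:9  d4:9 ⇒ 10.
Reduction 19 − 10 = 9.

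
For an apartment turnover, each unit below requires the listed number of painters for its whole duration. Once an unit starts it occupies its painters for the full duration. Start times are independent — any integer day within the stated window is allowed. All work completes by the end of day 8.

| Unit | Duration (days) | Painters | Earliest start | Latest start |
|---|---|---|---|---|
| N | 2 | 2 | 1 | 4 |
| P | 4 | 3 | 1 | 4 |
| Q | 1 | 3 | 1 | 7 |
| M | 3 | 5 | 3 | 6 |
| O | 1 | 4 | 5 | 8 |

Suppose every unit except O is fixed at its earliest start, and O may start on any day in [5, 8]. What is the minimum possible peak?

8

O@5: d1:8  d2:5  d3:8  d4:8  d5:9  d6:0  d7:0  d8:0 → peak 9
O@6: d1:8  d2:5  d3:8  d4:8  d5:5  d6:4  d7:0  d8:0 → peak 8
O@7: d1:8  d2:5  d3:8  d4:8  d5:5  d6:0  d7:4  d8:0 → peak 8
O@8: d1:8  d2:5  d3:8  d4:8  d5:5  d6:0  d7:0  d8:4 → peak 8
Best is O@6, peak 8.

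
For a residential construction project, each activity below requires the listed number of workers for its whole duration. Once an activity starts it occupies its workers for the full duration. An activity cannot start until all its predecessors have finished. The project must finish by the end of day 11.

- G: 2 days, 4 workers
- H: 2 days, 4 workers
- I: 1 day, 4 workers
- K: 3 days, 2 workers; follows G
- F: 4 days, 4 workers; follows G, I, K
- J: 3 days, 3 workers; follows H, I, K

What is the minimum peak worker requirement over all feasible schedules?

7

Early-start (G@1, H@1, I@1, K@3, F@6, J@6) gives peak 12: d1:12  d2:8  d3:2  d4:2  d5:2  d6:7  d7:7  d8:7  d9:4  d10:0  d11:0.
Shift H→3, I→5.
Schedule G@1, H@3, I@5, K@3, F@6, J@6: d1:4  d2:4  d3:6  d4:6  d5:6  d6:7  d7:7  d8:7  d9:4  d10:0  d11:0 — peak 7.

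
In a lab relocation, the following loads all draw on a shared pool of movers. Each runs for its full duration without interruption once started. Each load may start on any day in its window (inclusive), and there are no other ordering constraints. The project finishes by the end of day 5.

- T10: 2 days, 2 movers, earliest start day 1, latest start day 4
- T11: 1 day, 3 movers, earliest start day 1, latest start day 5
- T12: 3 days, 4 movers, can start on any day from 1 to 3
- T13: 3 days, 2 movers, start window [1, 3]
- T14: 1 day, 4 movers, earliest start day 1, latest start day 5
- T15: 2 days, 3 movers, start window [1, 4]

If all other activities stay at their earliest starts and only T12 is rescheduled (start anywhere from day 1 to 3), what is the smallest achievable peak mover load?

14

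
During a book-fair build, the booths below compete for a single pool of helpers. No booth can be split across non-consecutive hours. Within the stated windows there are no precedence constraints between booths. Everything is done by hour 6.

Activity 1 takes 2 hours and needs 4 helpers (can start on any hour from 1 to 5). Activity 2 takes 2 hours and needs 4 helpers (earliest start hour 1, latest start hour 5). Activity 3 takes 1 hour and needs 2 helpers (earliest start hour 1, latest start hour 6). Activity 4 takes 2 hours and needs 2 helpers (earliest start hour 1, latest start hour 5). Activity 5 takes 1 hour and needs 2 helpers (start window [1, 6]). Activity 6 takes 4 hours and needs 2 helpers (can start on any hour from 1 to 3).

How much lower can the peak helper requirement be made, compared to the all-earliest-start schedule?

Early-start peak: h1:16  h2:12  h3:2  h4:2  h5:0  h6:0 ⇒ 16.
Leveled (Activity 1@1, Activity 2@3, Activity 3@1, Activity 4@5, Activity 5@2, Activity 6@3): h1:6  h2:6  h3:6  h4:6  h5:4  h6:4 ⇒ 6.
Reduction 16 − 6 = 10.

10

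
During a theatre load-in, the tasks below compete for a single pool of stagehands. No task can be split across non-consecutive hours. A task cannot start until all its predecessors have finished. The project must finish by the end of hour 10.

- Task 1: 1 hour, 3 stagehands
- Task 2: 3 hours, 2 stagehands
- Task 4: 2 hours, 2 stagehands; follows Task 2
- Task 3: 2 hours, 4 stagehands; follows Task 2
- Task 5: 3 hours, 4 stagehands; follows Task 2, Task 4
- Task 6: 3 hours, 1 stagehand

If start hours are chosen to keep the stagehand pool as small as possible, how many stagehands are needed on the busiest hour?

Early-start (Task 1@1, Task 2@1, Task 4@4, Task 3@4, Task 5@6, Task 6@1) gives peak 6: h1:6  h2:3  h3:3  h4:6  h5:6  h6:4  h7:4  h8:4  h9:0  h10:0.
Shift Task 3→6, Task 5→8, Task 6→2.
Schedule Task 1@1, Task 2@1, Task 4@4, Task 3@6, Task 5@8, Task 6@2: h1:5  h2:3  h3:3  h4:3  h5:2  h6:4  h7:4  h8:4  h9:4  h10:4 — peak 5.

5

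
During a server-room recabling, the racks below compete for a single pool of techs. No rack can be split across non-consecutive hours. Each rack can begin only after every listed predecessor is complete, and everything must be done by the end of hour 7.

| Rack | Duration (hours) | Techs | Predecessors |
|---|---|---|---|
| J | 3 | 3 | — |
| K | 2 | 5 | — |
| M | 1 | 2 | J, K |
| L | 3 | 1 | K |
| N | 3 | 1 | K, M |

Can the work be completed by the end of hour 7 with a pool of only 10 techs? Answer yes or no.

Schedule J@1, K@1, M@4, L@3, N@5: h1:8  h2:8  h3:4  h4:3  h5:2  h6:1  h7:1 — peak 8 ≤ 10.

yes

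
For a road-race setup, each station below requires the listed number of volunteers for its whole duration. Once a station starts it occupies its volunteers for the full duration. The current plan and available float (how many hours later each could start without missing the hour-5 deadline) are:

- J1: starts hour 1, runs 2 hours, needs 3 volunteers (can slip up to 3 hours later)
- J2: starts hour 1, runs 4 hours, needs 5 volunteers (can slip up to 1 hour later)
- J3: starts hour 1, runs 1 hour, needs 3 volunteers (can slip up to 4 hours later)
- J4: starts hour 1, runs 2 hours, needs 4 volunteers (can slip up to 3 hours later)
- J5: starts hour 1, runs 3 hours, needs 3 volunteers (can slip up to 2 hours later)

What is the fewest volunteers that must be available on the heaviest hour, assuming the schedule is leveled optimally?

11

Early-start (J1@1, J2@1, J3@1, J4@1, J5@1) gives peak 18: h1:18  h2:15  h3:8  h4:5  h5:0.
Shift J3→3, J4→4.
Schedule J1@1, J2@1, J3@3, J4@4, J5@1: h1:11  h2:11  h3:11  h4:9  h5:4 — peak 11.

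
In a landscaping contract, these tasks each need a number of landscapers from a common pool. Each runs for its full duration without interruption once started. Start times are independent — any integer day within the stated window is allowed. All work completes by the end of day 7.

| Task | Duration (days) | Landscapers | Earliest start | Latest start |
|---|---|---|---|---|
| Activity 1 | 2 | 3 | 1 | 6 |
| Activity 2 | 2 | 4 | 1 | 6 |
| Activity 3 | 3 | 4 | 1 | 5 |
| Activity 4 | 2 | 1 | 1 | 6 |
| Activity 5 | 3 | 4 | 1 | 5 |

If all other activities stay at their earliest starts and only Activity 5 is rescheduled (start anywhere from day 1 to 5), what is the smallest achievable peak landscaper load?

12

Activity 5@1: d1:16  d2:16  d3:8  d4:0  d5:0  d6:0  d7:0 → peak 16
Activity 5@2: d1:12  d2:16  d3:8  d4:4  d5:0  d6:0  d7:0 → peak 16
Activity 5@3: d1:12  d2:12  d3:8  d4:4  d5:4  d6:0  d7:0 → peak 12
Activity 5@4: d1:12  d2:12  d3:4  d4:4  d5:4  d6:4  d7:0 → peak 12
Activity 5@5: d1:12  d2:12  d3:4  d4:0  d5:4  d6:4  d7:4 → peak 12
Best is Activity 5@3, peak 12.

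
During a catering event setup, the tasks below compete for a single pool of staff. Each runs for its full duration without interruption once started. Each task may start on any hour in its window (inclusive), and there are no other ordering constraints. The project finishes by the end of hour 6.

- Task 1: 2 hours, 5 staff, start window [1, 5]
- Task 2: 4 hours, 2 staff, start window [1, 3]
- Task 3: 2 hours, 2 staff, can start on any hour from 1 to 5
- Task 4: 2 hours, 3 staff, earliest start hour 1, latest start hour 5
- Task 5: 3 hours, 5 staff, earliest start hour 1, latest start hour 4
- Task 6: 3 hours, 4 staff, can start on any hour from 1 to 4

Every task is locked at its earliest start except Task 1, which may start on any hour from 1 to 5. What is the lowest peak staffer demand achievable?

Task 1@1: h1:21  h2:21  h3:11  h4:2  h5:0  h6:0 → peak 21
Task 1@2: h1:16  h2:21  h3:16  h4:2  h5:0  h6:0 → peak 21
Task 1@3: h1:16  h2:16  h3:16  h4:7  h5:0  h6:0 → peak 16
Task 1@4: h1:16  h2:16  h3:11  h4:7  h5:5  h6:0 → peak 16
Task 1@5: h1:16  h2:16  h3:11  h4:2  h5:5  h6:5 → peak 16
Best is Task 1@3, peak 16.

16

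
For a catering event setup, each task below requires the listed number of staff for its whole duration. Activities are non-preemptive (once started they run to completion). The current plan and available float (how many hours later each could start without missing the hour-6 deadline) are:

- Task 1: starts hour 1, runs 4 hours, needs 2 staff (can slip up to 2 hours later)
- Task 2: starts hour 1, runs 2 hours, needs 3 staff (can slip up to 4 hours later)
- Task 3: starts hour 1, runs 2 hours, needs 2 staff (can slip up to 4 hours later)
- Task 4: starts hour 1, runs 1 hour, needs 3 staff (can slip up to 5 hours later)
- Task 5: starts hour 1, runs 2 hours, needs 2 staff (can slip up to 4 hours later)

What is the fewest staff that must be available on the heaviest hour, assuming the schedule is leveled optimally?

5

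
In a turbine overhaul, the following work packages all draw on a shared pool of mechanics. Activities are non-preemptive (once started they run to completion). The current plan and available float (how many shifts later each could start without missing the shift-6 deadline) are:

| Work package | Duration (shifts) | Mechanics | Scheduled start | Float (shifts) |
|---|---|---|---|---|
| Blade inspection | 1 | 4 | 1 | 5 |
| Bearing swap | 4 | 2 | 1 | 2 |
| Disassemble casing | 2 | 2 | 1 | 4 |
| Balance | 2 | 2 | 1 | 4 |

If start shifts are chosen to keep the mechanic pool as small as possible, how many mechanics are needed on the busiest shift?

4

Early-start (Blade inspection@1, Bearing swap@1, Disassemble casing@1, Balance@1) gives peak 10: s1:10  s2:6  s3:2  s4:2  s5:0  s6:0.
Shift Bearing swap→2, Disassemble casing→2, Balance→4.
Schedule Blade inspection@1, Bearing swap@2, Disassemble casing@2, Balance@4: s1:4  s2:4  s3:4  s4:4  s5:4  s6:0 — peak 4.
Total mechanic-shifts = 20 over 6 shifts ⇒ peak ≥ ⌈20/6⌉ = 4, so 4 is optimal.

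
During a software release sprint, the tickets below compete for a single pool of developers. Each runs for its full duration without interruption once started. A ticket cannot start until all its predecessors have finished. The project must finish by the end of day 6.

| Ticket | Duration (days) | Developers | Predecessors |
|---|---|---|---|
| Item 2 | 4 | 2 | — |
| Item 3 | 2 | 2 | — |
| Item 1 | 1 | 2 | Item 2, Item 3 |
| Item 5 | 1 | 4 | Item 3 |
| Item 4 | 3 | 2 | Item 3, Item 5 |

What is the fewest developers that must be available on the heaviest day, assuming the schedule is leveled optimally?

6

Schedule Item 2@1, Item 3@1, Item 1@5, Item 5@3, Item 4@4: d1:4  d2:4  d3:6  d4:4  d5:4  d6:2 — peak 6.
No arrangement of the 3 feasible schedules does better.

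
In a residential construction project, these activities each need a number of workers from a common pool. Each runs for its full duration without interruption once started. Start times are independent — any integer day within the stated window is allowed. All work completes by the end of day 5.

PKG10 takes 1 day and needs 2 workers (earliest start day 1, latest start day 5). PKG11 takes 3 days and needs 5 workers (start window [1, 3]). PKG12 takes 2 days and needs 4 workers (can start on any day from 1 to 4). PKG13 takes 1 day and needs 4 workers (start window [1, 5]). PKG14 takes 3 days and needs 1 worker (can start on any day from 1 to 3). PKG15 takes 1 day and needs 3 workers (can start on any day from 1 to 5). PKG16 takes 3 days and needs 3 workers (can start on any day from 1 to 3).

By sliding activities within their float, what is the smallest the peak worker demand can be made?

9

Early-start (PKG10@1, PKG11@1, PKG12@1, PKG13@1, PKG14@1, PKG15@1, PKG16@1) gives peak 22: d1:22  d2:13  d3:9  d4:0  d5:0.
Shift PKG11→2, PKG13→5, PKG14→3, PKG16→3.
Schedule PKG10@1, PKG11@2, PKG12@1, PKG13@5, PKG14@3, PKG15@1, PKG16@3: d1:9  d2:9  d3:9  d4:9  d5:8 — peak 9.
Total worker-days = 44 over 5 days ⇒ peak ≥ ⌈44/5⌉ = 9, so 9 is optimal.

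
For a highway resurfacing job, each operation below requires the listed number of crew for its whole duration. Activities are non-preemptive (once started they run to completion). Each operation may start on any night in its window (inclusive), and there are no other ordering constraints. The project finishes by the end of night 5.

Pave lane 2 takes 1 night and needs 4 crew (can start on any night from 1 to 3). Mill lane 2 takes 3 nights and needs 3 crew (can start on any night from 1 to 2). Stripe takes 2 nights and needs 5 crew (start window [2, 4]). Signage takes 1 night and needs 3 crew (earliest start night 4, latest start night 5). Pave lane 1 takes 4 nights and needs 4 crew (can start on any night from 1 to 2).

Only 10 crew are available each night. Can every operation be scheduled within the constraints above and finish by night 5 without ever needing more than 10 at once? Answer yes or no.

no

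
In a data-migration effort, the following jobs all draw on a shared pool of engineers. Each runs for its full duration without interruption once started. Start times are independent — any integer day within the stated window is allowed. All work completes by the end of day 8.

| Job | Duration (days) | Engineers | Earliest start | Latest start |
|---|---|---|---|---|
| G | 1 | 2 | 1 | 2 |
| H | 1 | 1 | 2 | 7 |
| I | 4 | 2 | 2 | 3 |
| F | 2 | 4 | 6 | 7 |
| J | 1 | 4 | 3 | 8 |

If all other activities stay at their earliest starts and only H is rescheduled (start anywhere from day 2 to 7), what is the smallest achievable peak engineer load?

H@2: d1:2  d2:3  d3:6  d4:2  d5:2  d6:4  d7:4  d8:0 → peak 6
H@3: d1:2  d2:2  d3:7  d4:2  d5:2  d6:4  d7:4  d8:0 → peak 7
H@4: d1:2  d2:2  d3:6  d4:3  d5:2  d6:4  d7:4  d8:0 → peak 6
H@5: d1:2  d2:2  d3:6  d4:2  d5:3  d6:4  d7:4  d8:0 → peak 6
H@6: d1:2  d2:2  d3:6  d4:2  d5:2  d6:5  d7:4  d8:0 → peak 6
H@7: d1:2  d2:2  d3:6  d4:2  d5:2  d6:4  d7:5  d8:0 → peak 6
Best is H@2, peak 6.

6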